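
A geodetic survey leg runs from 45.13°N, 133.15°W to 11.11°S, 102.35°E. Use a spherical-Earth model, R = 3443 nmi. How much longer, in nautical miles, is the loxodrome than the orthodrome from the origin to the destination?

269 nmi

Great circle: cos σ = sin φ₁ sin φ₂ + cos φ₁ cos φ₂ cos Δλ,  σ = 2.1278 rad → d_gc = 7326.1 nmi
Rhumb line: Δψ = -1.0797, q = Δφ/Δψ = 0.9091, d_rh = R√(Δφ²+q²Δλ²) = 7594.7 nmi
Excess = 7594.7 − 7326.1 = 268.6 ≈ 269 nmi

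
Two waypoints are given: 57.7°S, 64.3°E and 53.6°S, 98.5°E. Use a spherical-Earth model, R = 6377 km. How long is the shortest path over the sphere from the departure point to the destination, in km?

Haversine: a = sin²(Δφ/2)+cos φ₁ cos φ₂ sin²(Δλ/2) = 0.02870;  σ = 2·atan2(√a,√(1−a))
σ = 19.506° → d = Rσ = 6377·0.34044 = 2171 km

2171 km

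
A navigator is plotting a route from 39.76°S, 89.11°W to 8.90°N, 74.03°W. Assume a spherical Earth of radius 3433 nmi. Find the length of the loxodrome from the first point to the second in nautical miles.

Rhumb course C = atan2(Δλ, Δψ) with Δψ = ln[tan(π/4+φ₂/2)/tan(π/4+φ₁/2)] = +0.9134, Δλ = +0.2632 → C = 16.07°
d = R·|Δφ| / |cos C| = 3433·0.84928 / 0.96090 = 3034 nmi

3034 nmi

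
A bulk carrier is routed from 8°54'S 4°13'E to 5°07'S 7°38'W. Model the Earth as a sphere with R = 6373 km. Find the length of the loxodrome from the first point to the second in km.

1374 km

Δψ = ln[tan(π/4+φ₂/2)/tan(π/4+φ₁/2)] = +0.0665;  Δφ = +0.0660 rad,  Δλ = -0.2068 rad
q = Δφ/Δψ = 0.9923
d = R·√(Δφ² + q²Δλ²) = 6373·0.21560 = 1374 km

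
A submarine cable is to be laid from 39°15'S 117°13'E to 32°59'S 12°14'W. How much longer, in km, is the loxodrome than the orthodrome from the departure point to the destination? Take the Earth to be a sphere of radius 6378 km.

Great circle: cos σ = sin φ₁ sin φ₂ + cos φ₁ cos φ₂ cos Δλ,  σ = 1.6392 rad → d_gc = 10454.5 km
Rhumb line: Δψ = +0.1355, q = Δφ/Δψ = 0.8070, d_rh = R√(Δφ²+q²Δλ²) = 11649.6 km
Excess = 11649.6 − 10454.5 = 1195.1 ≈ 1195 km

1195 km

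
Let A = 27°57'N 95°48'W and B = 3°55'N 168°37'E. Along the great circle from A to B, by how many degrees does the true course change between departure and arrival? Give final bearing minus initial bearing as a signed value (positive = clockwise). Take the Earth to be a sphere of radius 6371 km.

-34.4°

At departure: θ₁ = atan2(sin Δλ cos φ₂, cos φ₁ sin φ₂ − sin φ₁ cos φ₂ cos Δλ) = 276.08°
At arrival: θ₂ = atan2(sin Δλ cos φ₁, −cos φ₂ sin φ₁ + sin φ₂ cos φ₁ cos Δλ) = 241.70°
Δθ = θ₂ − θ₁ = -34.4°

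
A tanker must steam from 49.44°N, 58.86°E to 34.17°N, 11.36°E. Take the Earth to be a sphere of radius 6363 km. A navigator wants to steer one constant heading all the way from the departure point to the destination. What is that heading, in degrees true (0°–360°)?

246.5°

Meridional parts: M(φ₁)=+0.9956, M(φ₂)=+0.6352 → ΔM = -0.3603;  Δλ = -0.8290 rad
tan C = Δλ / ΔM = +2.3008 → C = 246.51°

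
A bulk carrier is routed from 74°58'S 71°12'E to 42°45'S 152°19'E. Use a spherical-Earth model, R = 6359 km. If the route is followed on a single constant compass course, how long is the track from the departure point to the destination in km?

5534 km

Δψ = ln[tan(π/4+φ₂/2)/tan(π/4+φ₁/2)] = +1.1985;  Δφ = +0.5623 rad,  Δλ = +1.4158 rad
q = Δφ/Δψ = 0.4692
d = R·√(Δφ² + q²Δλ²) = 6359·0.87027 = 5534 km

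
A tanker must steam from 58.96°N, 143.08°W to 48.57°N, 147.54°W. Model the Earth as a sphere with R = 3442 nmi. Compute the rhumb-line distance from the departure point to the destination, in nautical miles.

644 nmi

Rhumb course C = atan2(Δλ, Δψ) with Δψ = ln[tan(π/4+φ₂/2)/tan(π/4+φ₁/2)] = -0.3088, Δλ = -0.0778 → C = 194.15°
d = R·|Δφ| / |cos C| = 3442·0.18134 / 0.96967 = 644 nmi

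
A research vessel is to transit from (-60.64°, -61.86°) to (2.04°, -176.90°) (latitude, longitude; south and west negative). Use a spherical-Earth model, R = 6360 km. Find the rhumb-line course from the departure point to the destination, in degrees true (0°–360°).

304.4°

Δψ = ln[tan(π/4+φ₂/2)/tan(π/4+φ₁/2)] = +1.3751
Δλ = -2.0078 rad (taken the short way round)
course = atan2(Δλ, Δψ) = 304.41°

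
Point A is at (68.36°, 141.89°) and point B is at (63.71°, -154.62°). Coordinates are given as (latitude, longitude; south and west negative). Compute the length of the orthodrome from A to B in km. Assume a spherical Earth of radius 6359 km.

2775 km

cos σ = sin φ₁ sin φ₂ + cos φ₁ cos φ₂ cos Δλ
      = sin(68.36°)sin(63.71°) + cos(68.36°)cos(63.71°)cos(63.49°) = 0.9063
σ = 25.004° → d = Rσ = 6359·0.43640 = 2775 km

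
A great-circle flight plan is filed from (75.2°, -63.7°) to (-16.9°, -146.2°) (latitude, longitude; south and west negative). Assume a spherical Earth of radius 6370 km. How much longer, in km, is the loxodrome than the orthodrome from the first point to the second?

Great circle: cos σ = sin φ₁ sin φ₂ + cos φ₁ cos φ₂ cos Δλ,  σ = 1.8226 rad → d_gc = 11610.0 km
Rhumb line: Δψ = -2.3405, q = Δφ/Δψ = 0.6868, d_rh = R√(Δφ²+q²Δλ²) = 12022.0 km
Excess = 12022.0 − 11610.0 = 412.0 ≈ 412 km

412 km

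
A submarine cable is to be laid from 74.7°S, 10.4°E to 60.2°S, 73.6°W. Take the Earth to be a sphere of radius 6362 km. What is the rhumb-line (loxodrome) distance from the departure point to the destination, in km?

3810 km

Δψ = ln[tan(π/4+φ₂/2)/tan(π/4+φ₁/2)] = +0.6836;  Δφ = +0.2531 rad,  Δλ = -1.4661 rad
q = Δφ/Δψ = 0.3702
d = R·√(Δφ² + q²Δλ²) = 6362·0.59886 = 3810 km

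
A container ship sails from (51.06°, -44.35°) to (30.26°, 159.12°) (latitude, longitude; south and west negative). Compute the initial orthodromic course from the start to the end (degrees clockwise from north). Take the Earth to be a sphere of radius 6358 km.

θ = atan2( sin Δλ·cos φ₂ ,  cos φ₁ sin φ₂ − sin φ₁ cos φ₂ cos Δλ )
  = atan2(-0.3440, +0.9330) = 339.76°

339.8°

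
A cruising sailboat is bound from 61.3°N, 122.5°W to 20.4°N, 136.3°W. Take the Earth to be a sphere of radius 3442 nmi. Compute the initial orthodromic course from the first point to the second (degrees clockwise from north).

θ = atan2( sin Δλ·cos φ₂ ,  cos φ₁ sin φ₂ − sin φ₁ cos φ₂ cos Δλ )
  = atan2(-0.2236, -0.6310) = 199.51°

199.5°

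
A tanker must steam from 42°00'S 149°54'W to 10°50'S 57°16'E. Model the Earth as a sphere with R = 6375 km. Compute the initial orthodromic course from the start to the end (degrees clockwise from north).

N = sin Δλ·cos φ₂ = -0.4484;  D = cos φ₁ sin φ₂ − sin φ₁ cos φ₂ cos Δλ = -0.7244
initial course = atan2(N, D) = 211.76°

211.8°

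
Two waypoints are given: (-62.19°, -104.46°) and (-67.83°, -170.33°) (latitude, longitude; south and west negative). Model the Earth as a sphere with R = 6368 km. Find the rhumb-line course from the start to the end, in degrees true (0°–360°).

Meridional parts: M(φ₁)=-1.3961, M(φ₂)=-1.6300 → ΔM = -0.2340;  Δλ = -1.1496 rad
tan C = Δλ / ΔM = +4.9135 → C = 258.50°

258.5°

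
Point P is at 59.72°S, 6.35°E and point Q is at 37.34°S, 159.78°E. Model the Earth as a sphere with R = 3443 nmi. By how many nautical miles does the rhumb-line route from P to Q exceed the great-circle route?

Great circle: cos σ = sin φ₁ sin φ₂ + cos φ₁ cos φ₂ cos Δλ,  σ = 1.4048 rad → d_gc = 4836.7 nmi
Rhumb line: Δψ = +0.6038, q = Δφ/Δψ = 0.6469, d_rh = R√(Δφ²+q²Δλ²) = 6114.3 nmi
Excess = 6114.3 − 4836.7 = 1277.6 ≈ 1278 nmi

1278 nmi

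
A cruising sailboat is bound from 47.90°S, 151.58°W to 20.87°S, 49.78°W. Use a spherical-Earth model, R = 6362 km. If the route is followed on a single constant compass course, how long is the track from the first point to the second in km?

Rhumb course C = atan2(Δλ, Δψ) with Δψ = ln[tan(π/4+φ₂/2)/tan(π/4+φ₁/2)] = +0.5823, Δλ = +1.7767 → C = 71.85°
d = R·|Δφ| / |cos C| = 6362·0.47176 / 0.31142 = 9637 km

9637 km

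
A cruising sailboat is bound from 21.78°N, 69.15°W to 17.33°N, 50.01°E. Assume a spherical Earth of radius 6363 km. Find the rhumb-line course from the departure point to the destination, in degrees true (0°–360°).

Δψ = ln[tan(π/4+φ₂/2)/tan(π/4+φ₁/2)] = -0.0824
Δλ = +2.0797 rad (taken the short way round)
course = atan2(Δλ, Δψ) = 92.27°

92.3°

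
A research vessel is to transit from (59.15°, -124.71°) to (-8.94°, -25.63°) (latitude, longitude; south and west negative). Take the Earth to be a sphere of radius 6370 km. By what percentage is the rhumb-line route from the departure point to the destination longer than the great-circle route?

3.8%

Great circle: σ = 1.7858 rad → d_gc = Rσ = 11375.6 km
Rhumb: Δφ = -1.1884, Δλ = +1.7293, Δψ = -1.4443, q = Δφ/Δψ = 0.8228 → d_rh = R√(Δφ²+q²Δλ²) = 11809.0 km
Excess = (11809.0 − 11375.6) / 11375.6 = 433.4 / 11375.6 = 3.81% ≈ 3.8%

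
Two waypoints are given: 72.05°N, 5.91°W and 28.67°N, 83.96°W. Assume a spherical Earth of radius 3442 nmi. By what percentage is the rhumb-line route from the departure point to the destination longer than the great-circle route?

5.2%

Great circle: σ = 1.0328 rad → d_gc = Rσ = 3555.0 nmi
Rhumb: Δφ = -0.7571, Δλ = -1.3622, Δψ = -1.3229, q = Δφ/Δψ = 0.5723 → d_rh = R√(Δφ²+q²Δλ²) = 3740.7 nmi
Excess = (3740.7 − 3555.0) / 3555.0 = 185.7 / 3555.0 = 5.22% ≈ 5.2%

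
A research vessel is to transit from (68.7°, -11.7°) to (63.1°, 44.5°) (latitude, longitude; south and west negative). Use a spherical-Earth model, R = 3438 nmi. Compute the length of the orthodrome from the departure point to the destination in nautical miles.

1364 nmi

cos σ = sin φ₁ sin φ₂ + cos φ₁ cos φ₂ cos Δλ
      = sin(68.70°)sin(63.10°) + cos(68.70°)cos(63.10°)cos(56.20°) = 0.9223
σ = 22.734° → d = Rσ = 3438·0.39679 = 1364 nmi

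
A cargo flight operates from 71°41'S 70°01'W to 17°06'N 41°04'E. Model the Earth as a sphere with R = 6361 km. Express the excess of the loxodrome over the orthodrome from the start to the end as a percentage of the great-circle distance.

6.5%

Great circle: σ = 1.9684 rad → d_gc = Rσ = 12520.9 km
Rhumb: Δφ = +1.5496, Δλ = +1.9388, Δψ = +2.1280, q = Δφ/Δψ = 0.7282 → d_rh = R√(Δφ²+q²Δλ²) = 13334.3 km
Excess = (13334.3 − 12520.9) / 12520.9 = 813.4 / 12520.9 = 6.50% ≈ 6.5%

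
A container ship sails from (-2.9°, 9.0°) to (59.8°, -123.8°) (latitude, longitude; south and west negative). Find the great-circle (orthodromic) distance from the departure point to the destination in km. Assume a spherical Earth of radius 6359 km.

12502 km

cos σ = sin φ₁ sin φ₂ + cos φ₁ cos φ₂ cos Δλ
      = sin(-2.90°)sin(59.80°) + cos(-2.90°)cos(59.80°)cos(-132.80°) = -0.3851
σ = 112.648° → d = Rσ = 6359·1.96607 = 12502 km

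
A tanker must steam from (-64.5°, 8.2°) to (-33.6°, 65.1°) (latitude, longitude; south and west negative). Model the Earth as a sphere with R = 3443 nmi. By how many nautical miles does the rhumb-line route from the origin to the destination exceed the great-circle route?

Great circle: cos σ = sin φ₁ sin φ₂ + cos φ₁ cos φ₂ cos Δλ,  σ = 0.8020 rad → d_gc = 2761.1 nmi
Rhumb line: Δψ = +0.8627, q = Δφ/Δψ = 0.6251, d_rh = R√(Δφ²+q²Δλ²) = 2831.3 nmi
Excess = 2831.3 − 2761.1 = 70.2 ≈ 70 nmi

70 nmi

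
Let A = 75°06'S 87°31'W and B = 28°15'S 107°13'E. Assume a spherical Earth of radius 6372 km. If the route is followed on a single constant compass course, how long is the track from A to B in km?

11176 km

Rhumb course C = atan2(Δλ, Δψ) with Δψ = ln[tan(π/4+φ₂/2)/tan(π/4+φ₁/2)] = +1.5200, Δλ = -2.8844 → C = 297.79°
d = R·|Δφ| / |cos C| = 6372·0.81769 / 0.46620 = 11176 km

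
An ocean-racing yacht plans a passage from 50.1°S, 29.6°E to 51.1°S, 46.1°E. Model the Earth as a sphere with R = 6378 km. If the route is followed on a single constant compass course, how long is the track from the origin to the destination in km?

1171 km

Δψ = ln[tan(π/4+φ₂/2)/tan(π/4+φ₁/2)] = -0.0275;  Δφ = -0.0175 rad,  Δλ = +0.2880 rad
q = Δφ/Δψ = 0.6347
d = R·√(Δφ² + q²Δλ²) = 6378·0.18361 = 1171 km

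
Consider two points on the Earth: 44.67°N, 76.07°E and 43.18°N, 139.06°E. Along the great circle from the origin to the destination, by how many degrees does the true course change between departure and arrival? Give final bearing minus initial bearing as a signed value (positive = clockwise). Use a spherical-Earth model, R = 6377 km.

+46.1°

At departure: θ₁ = atan2(sin Δλ cos φ₂, cos φ₁ sin φ₂ − sin φ₁ cos φ₂ cos Δλ) = 68.66°
At arrival: θ₂ = atan2(sin Δλ cos φ₁, −cos φ₂ sin φ₁ + sin φ₂ cos φ₁ cos Δλ) = 114.72°
Δθ = θ₂ − θ₁ = +46.1°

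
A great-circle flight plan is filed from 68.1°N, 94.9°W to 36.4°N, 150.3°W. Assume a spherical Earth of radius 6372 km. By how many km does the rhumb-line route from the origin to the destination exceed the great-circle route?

Great circle: cos σ = sin φ₁ sin φ₂ + cos φ₁ cos φ₂ cos Δλ,  σ = 0.7654 rad → d_gc = 4877.4 km
Rhumb line: Δψ = -0.9597, q = Δφ/Δψ = 0.5765, d_rh = R√(Δφ²+q²Δλ²) = 5004.5 km
Excess = 5004.5 − 4877.4 = 127.1 ≈ 127 km

127 km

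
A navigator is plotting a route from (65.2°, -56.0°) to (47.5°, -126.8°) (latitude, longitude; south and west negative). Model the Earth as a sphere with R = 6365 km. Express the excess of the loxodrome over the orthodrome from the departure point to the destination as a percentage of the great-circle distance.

4.8%

Great circle: σ = 0.7037 rad → d_gc = Rσ = 4478.8 km
Rhumb: Δφ = -0.3089, Δλ = -1.2357, Δψ = -0.5703, q = Δφ/Δψ = 0.5417 → d_rh = R√(Δφ²+q²Δλ²) = 4692.6 km
Excess = (4692.6 − 4478.8) / 4478.8 = 213.8 / 4478.8 = 4.77% ≈ 4.8%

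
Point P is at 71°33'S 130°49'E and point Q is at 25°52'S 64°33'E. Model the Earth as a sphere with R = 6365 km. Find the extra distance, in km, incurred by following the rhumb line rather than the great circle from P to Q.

Great circle: cos σ = sin φ₁ sin φ₂ + cos φ₁ cos φ₂ cos Δλ,  σ = 1.0140 rad → d_gc = 6454.1 km
Rhumb line: Δψ = +1.3500, q = Δφ/Δψ = 0.5906, d_rh = R√(Δφ²+q²Δλ²) = 6682.8 km
Excess = 6682.8 − 6454.1 = 228.7 ≈ 229 km

229 km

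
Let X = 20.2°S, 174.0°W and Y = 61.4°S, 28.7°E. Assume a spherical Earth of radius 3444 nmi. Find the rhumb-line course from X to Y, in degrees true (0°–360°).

249.9°

Meridional parts: M(φ₁)=-0.3601, M(φ₂)=-1.3669 → ΔM = -1.0068;  Δλ = -2.7454 rad
tan C = Δλ / ΔM = +2.7269 → C = 249.86°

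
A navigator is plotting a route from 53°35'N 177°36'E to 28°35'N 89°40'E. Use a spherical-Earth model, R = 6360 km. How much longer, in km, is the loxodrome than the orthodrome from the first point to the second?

377 km

Great circle: cos σ = sin φ₁ sin φ₂ + cos φ₁ cos φ₂ cos Δλ,  σ = 1.1551 rad → d_gc = 7346.6 km
Rhumb line: Δψ = -0.5909, q = Δφ/Δψ = 0.7384, d_rh = R√(Δφ²+q²Δλ²) = 7723.3 km
Excess = 7723.3 − 7346.6 = 376.7 ≈ 377 km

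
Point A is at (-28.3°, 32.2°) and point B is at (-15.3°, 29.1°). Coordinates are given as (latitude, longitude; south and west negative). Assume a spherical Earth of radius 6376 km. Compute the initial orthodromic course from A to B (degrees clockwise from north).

N = sin Δλ·cos φ₂ = -0.0522;  D = cos φ₁ sin φ₂ − sin φ₁ cos φ₂ cos Δλ = +0.2243
initial course = atan2(N, D) = 346.91°

346.9°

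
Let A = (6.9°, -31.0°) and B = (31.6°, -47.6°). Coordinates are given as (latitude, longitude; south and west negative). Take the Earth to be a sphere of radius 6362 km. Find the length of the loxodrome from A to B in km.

Rhumb course C = atan2(Δλ, Δψ) with Δψ = ln[tan(π/4+φ₂/2)/tan(π/4+φ₁/2)] = +0.4611, Δλ = -0.2897 → C = 327.86°
d = R·|Δφ| / |cos C| = 6362·0.43110 / 0.84673 = 3239 km

3239 km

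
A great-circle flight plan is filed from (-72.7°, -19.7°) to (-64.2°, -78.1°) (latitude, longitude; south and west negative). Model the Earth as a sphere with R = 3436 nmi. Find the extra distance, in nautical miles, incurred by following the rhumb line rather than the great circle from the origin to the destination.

51 nmi

Great circle: cos σ = sin φ₁ sin φ₂ + cos φ₁ cos φ₂ cos Δλ,  σ = 0.3834 rad → d_gc = 1317.3 nmi
Rhumb line: Δψ = +0.4091, q = Δφ/Δψ = 0.3626, d_rh = R√(Δφ²+q²Δλ²) = 1368.4 nmi
Excess = 1368.4 − 1317.3 = 51.1 ≈ 51 nmi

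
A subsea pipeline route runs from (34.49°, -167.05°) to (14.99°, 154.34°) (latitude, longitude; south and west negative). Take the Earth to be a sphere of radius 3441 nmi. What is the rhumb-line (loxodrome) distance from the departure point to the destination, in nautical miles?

2397 nmi

Rhumb course C = atan2(Δλ, Δψ) with Δψ = ln[tan(π/4+φ₂/2)/tan(π/4+φ₁/2)] = -0.3773, Δλ = -0.6739 → C = 240.75°
d = R·|Δφ| / |cos C| = 3441·0.34034 / 0.48858 = 2397 nmi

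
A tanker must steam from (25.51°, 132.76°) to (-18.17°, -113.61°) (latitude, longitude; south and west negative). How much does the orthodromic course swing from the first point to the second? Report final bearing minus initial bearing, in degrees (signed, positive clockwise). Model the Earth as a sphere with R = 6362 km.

+12.0°

Initial bearing θ₁ = atan2(sin Δλ cos φ₂, cos φ₁ sin φ₂ − sin φ₁ cos φ₂ cos Δλ) = 97.68°
Final bearing θ₂ = (initial bearing from the destination back to the start) + 180° = 109.72°
Δθ = θ₂ − θ₁ = +12.0°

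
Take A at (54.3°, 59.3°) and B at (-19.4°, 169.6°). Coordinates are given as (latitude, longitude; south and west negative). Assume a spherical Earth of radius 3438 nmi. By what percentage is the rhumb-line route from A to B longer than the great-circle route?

Great circle: σ = 2.0496 rad → d_gc = Rσ = 7046.5 nmi
Rhumb: Δφ = -1.2863, Δλ = +1.9251, Δψ = -1.4784, q = Δφ/Δψ = 0.8701 → d_rh = R√(Δφ²+q²Δλ²) = 7260.8 nmi
Excess = (7260.8 − 7046.5) / 7046.5 = 214.3 / 7046.5 = 3.04% ≈ 3.0%

3.0%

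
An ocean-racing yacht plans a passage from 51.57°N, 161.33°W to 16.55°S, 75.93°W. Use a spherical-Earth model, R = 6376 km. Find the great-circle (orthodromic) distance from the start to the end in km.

Haversine: a = sin²(Δφ/2)+cos φ₁ cos φ₂ sin²(Δλ/2) = 0.58768;  σ = 2·atan2(√a,√(1−a))
σ = 100.100° → d = Rσ = 6376·1.74707 = 11139 km

11139 km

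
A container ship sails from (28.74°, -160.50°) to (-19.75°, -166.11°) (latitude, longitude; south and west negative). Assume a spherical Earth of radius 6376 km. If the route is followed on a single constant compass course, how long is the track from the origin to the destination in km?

5430 km

Rhumb course C = atan2(Δλ, Δψ) with Δψ = ln[tan(π/4+φ₂/2)/tan(π/4+φ₁/2)] = -0.8758, Δλ = -0.0979 → C = 186.38°
d = R·|Δφ| / |cos C| = 6376·0.84631 / 0.99381 = 5430 km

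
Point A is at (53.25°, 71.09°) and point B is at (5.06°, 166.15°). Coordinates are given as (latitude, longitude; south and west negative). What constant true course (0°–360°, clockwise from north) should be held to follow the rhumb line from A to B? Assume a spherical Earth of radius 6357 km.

121.4°

Meridional parts: M(φ₁)=+1.1021, M(φ₂)=+0.0884 → ΔM = -1.0137;  Δλ = +1.6591 rad
tan C = Δλ / ΔM = -1.6367 → C = 121.42°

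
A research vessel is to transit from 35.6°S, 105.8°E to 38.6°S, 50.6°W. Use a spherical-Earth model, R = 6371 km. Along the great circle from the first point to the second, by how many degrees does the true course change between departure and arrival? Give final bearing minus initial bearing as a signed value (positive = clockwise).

+141.8°

Initial bearing θ₁ = atan2(sin Δλ cos φ₂, cos φ₁ sin φ₂ − sin φ₁ cos φ₂ cos Δλ) = 198.70°
Final bearing θ₂ = (initial bearing from the destination back to the start) + 180° = 340.51°
Δθ = θ₂ − θ₁ = +141.8°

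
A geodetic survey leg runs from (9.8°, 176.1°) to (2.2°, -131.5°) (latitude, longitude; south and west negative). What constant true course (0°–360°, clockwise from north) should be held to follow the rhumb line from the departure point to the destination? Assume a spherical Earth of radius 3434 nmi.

98.3°

Meridional parts: M(φ₁)=+0.1719, M(φ₂)=+0.0384 → ΔM = -0.1335;  Δλ = +0.9146 rad
tan C = Δλ / ΔM = -6.8518 → C = 98.30°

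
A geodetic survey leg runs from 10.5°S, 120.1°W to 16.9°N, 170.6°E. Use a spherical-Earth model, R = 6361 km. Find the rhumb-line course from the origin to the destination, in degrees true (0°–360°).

Meridional parts: M(φ₁)=-0.1843, M(φ₂)=+0.2993 → ΔM = +0.4836;  Δλ = -1.2095 rad
tan C = Δλ / ΔM = -2.5009 → C = 291.79°

291.8°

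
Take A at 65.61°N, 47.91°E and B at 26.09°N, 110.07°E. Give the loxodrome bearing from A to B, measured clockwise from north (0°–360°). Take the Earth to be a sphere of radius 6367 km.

Meridional parts: M(φ₁)=+1.5319, M(φ₂)=+0.4720 → ΔM = -1.0600;  Δλ = +1.0849 rad
tan C = Δλ / ΔM = -1.0235 → C = 134.33°

134.3°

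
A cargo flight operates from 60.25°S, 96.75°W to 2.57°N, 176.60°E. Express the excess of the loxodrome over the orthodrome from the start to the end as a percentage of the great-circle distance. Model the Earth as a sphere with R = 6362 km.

Great circle: σ = 1.5808 rad → d_gc = Rσ = 10056.8 km
Rhumb: Δφ = +1.0964, Δλ = -1.5123, Δψ = +1.3706, q = Δφ/Δψ = 0.8000 → d_rh = R√(Δφ²+q²Δλ²) = 10387.3 km
Excess = (10387.3 − 10056.8) / 10056.8 = 330.5 / 10056.8 = 3.29% ≈ 3.3%

3.3%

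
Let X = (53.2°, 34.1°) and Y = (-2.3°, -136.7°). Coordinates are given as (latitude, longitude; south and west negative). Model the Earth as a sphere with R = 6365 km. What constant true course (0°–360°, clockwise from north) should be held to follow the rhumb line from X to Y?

Meridional parts: M(φ₁)=+1.1006, M(φ₂)=-0.0402 → ΔM = -1.1408;  Δλ = -2.9810 rad
tan C = Δλ / ΔM = +2.6131 → C = 249.06°

249.1°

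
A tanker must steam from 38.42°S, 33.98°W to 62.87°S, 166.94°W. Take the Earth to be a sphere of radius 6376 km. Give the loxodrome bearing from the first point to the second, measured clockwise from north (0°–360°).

253.3°

Meridional parts: M(φ₁)=-0.7273, M(φ₂)=-1.4218 → ΔM = -0.6945;  Δλ = -2.3206 rad
tan C = Δλ / ΔM = +3.3415 → C = 253.34°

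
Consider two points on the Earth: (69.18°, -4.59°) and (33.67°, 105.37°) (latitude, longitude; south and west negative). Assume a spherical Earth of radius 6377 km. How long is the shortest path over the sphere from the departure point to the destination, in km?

7272 km

Haversine: a = sin²(Δφ/2)+cos φ₁ cos φ₂ sin²(Δλ/2) = 0.29139;  σ = 2·atan2(√a,√(1−a))
σ = 65.340° → d = Rσ = 6377·1.14040 = 7272 km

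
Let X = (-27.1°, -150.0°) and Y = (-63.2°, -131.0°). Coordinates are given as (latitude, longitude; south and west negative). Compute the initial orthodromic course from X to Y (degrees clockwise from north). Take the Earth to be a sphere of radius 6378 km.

166.3°

θ = atan2( sin Δλ·cos φ₂ ,  cos φ₁ sin φ₂ − sin φ₁ cos φ₂ cos Δλ )
  = atan2(+0.1468, -0.6004) = 166.26°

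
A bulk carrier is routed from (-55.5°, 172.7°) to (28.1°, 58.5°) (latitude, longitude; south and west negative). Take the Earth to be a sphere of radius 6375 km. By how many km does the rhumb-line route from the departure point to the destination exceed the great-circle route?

Great circle: cos σ = sin φ₁ sin φ₂ + cos φ₁ cos φ₂ cos Δλ,  σ = 2.2056 rad → d_gc = 14060.5 km
Rhumb line: Δψ = +1.6809, q = Δφ/Δψ = 0.8680, d_rh = R√(Δφ²+q²Δλ²) = 14428.3 km
Excess = 14428.3 − 14060.5 = 367.8 ≈ 368 km

368 km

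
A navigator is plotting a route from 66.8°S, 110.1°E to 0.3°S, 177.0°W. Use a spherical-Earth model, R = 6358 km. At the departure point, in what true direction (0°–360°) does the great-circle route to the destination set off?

θ = atan2( sin Δλ·cos φ₂ ,  cos φ₁ sin φ₂ − sin φ₁ cos φ₂ cos Δλ )
  = atan2(+0.9558, +0.2682) = 74.33°

74.3°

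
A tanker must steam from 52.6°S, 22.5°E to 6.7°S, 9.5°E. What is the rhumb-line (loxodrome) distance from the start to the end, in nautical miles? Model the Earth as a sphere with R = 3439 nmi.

2830 nmi

Rhumb course C = atan2(Δλ, Δψ) with Δψ = ln[tan(π/4+φ₂/2)/tan(π/4+φ₁/2)] = +0.9661, Δλ = -0.2269 → C = 346.78°
d = R·|Δφ| / |cos C| = 3439·0.80111 / 0.97351 = 2830 nmi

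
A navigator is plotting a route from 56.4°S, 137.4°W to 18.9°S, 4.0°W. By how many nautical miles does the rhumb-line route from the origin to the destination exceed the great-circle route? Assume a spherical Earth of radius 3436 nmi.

773 nmi

Great circle: cos σ = sin φ₁ sin φ₂ + cos φ₁ cos φ₂ cos Δλ,  σ = 1.6608 rad → d_gc = 5706.7 nmi
Rhumb line: Δψ = +0.8616, q = Δφ/Δψ = 0.7596, d_rh = R√(Δφ²+q²Δλ²) = 6479.9 nmi
Excess = 6479.9 − 5706.7 = 773.2 ≈ 773 nmi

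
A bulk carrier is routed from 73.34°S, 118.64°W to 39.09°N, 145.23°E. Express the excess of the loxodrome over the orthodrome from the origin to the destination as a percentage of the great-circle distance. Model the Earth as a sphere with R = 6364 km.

3.1%

Great circle: σ = 2.2496 rad → d_gc = Rσ = 14316.2 km
Rhumb: Δφ = +1.9623, Δλ = -1.6778, Δψ = +2.6636, q = Δφ/Δψ = 0.7367 → d_rh = R√(Δφ²+q²Δλ²) = 14758.8 km
Excess = (14758.8 − 14316.2) / 14316.2 = 442.6 / 14316.2 = 3.09% ≈ 3.1%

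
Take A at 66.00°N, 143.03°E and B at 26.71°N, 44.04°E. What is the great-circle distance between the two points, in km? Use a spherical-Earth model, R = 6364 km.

cos σ = sin φ₁ sin φ₂ + cos φ₁ cos φ₂ cos Δλ
      = sin(66.00°)sin(26.71°) + cos(66.00°)cos(26.71°)cos(-98.99°) = 0.3538
σ = 69.278° → d = Rσ = 6364·1.20912 = 7695 km

7695 km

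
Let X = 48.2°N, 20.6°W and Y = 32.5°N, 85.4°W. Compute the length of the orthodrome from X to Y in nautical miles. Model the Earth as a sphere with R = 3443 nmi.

3018 nmi

cos σ = sin φ₁ sin φ₂ + cos φ₁ cos φ₂ cos Δλ
      = sin(48.20°)sin(32.50°) + cos(48.20°)cos(32.50°)cos(-64.80°) = 0.6399
σ = 50.216° → d = Rσ = 3443·0.87643 = 3018 nmi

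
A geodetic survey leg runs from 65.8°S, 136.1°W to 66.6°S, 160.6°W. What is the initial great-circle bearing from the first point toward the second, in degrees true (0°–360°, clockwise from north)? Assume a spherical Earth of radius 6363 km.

254.2°

N = sin Δλ·cos φ₂ = -0.1647;  D = cos φ₁ sin φ₂ − sin φ₁ cos φ₂ cos Δλ = -0.0466
initial course = atan2(N, D) = 254.21°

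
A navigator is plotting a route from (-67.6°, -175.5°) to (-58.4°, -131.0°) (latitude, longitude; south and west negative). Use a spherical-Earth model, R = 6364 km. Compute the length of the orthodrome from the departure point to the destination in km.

cos σ = sin φ₁ sin φ₂ + cos φ₁ cos φ₂ cos Δλ
      = sin(-67.60°)sin(-58.40°) + cos(-67.60°)cos(-58.40°)cos(44.50°) = 0.9299
σ = 21.584° → d = Rσ = 6364·0.37671 = 2397 km

2397 km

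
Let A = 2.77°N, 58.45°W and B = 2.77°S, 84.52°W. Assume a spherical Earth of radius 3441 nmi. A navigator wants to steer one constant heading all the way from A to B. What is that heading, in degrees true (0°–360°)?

Δψ = ln[tan(π/4+φ₂/2)/tan(π/4+φ₁/2)] = -0.0967
Δλ = -0.4550 rad (taken the short way round)
course = atan2(Δλ, Δψ) = 258.00°

258.0°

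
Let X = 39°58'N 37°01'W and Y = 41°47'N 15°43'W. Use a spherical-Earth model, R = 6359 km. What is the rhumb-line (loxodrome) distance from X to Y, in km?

Δψ = ln[tan(π/4+φ₂/2)/tan(π/4+φ₁/2)] = +0.0419;  Δφ = +0.0317 rad,  Δλ = +0.3718 rad
q = Δφ/Δψ = 0.7561
d = R·√(Δφ² + q²Δλ²) = 6359·0.28285 = 1799 km

1799 km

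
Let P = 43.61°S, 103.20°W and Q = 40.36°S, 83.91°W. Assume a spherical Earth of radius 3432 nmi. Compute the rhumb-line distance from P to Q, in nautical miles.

Δψ = ln[tan(π/4+φ₂/2)/tan(π/4+φ₁/2)] = +0.0763;  Δφ = +0.0567 rad,  Δλ = +0.3367 rad
q = Δφ/Δψ = 0.7431
d = R·√(Δφ² + q²Δλ²) = 3432·0.25652 = 880 nmi

880 nmi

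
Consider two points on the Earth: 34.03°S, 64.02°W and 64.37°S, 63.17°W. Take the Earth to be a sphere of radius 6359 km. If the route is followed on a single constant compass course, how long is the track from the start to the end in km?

Δψ = ln[tan(π/4+φ₂/2)/tan(π/4+φ₁/2)] = -0.8484;  Δφ = -0.5295 rad,  Δλ = +0.0148 rad
q = Δφ/Δψ = 0.6241
d = R·√(Δφ² + q²Δλ²) = 6359·0.52961 = 3368 km

3368 km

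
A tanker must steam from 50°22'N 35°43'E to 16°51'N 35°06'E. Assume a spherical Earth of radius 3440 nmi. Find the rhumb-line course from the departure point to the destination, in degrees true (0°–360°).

Δψ = ln[tan(π/4+φ₂/2)/tan(π/4+φ₁/2)] = -0.7223
Δλ = -0.0108 rad (taken the short way round)
course = atan2(Δλ, Δψ) = 180.85°

180.9°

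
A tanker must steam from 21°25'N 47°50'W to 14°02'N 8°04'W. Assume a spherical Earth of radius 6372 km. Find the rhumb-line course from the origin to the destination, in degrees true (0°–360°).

Meridional parts: M(φ₁)=+0.3828, M(φ₂)=+0.2474 → ΔM = -0.1354;  Δλ = +0.6941 rad
tan C = Δλ / ΔM = -5.1260 → C = 101.04°

101.0°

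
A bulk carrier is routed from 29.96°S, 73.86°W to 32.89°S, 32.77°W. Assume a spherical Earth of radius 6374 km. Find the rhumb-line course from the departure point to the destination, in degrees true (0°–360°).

Meridional parts: M(φ₁)=-0.5485, M(φ₂)=-0.6084 → ΔM = -0.0599;  Δλ = +0.7172 rad
tan C = Δλ / ΔM = -11.9646 → C = 94.78°

94.8°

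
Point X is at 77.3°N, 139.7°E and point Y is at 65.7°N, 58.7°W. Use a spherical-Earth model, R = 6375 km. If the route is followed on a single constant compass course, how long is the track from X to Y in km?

5665 km

Rhumb course C = atan2(Δλ, Δψ) with Δψ = ln[tan(π/4+φ₂/2)/tan(π/4+φ₁/2)] = -0.6599, Δλ = +2.8205 → C = 103.17°
d = R·|Δφ| / |cos C| = 6375·0.20246 / 0.22782 = 5665 km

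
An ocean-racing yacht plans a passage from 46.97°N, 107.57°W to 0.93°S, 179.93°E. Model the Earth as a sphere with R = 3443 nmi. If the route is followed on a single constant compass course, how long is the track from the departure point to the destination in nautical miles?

4804 nmi

Δψ = ln[tan(π/4+φ₂/2)/tan(π/4+φ₁/2)] = -0.9471;  Δφ = -0.8360 rad,  Δλ = -1.2654 rad
q = Δφ/Δψ = 0.8827
d = R·√(Δφ² + q²Δλ²) = 3443·1.39517 = 4804 nmi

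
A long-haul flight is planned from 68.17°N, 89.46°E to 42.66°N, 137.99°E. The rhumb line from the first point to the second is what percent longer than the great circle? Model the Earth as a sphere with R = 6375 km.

Great circle: σ = 0.6264 rad → d_gc = Rσ = 3993.3 km
Rhumb: Δφ = -0.4452, Δλ = +0.8470, Δψ = -0.8211, q = Δφ/Δψ = 0.5422 → d_rh = R√(Δφ²+q²Δλ²) = 4077.8 km
Excess = (4077.8 − 3993.3) / 3993.3 = 84.5 / 3993.3 = 2.12% ≈ 2.1%

2.1%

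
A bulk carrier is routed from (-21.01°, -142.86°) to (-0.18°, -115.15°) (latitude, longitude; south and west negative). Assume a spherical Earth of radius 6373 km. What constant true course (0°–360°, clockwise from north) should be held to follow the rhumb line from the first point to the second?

Meridional parts: M(φ₁)=-0.3752, M(φ₂)=-0.0031 → ΔM = +0.3721;  Δλ = +0.4836 rad
tan C = Δλ / ΔM = +1.2999 → C = 52.43°

52.4°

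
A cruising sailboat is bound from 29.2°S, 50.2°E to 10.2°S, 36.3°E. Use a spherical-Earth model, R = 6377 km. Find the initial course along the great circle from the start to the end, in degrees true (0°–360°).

322.8°

N = sin Δλ·cos φ₂ = -0.2364;  D = cos φ₁ sin φ₂ − sin φ₁ cos φ₂ cos Δλ = +0.3115
initial course = atan2(N, D) = 322.80°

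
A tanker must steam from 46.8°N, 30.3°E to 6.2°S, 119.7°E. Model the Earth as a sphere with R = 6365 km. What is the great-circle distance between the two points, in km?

Haversine: a = sin²(Δφ/2)+cos φ₁ cos φ₂ sin²(Δλ/2) = 0.53580;  σ = 2·atan2(√a,√(1−a))
σ = 94.106° → d = Rσ = 6365·1.64246 = 10454 km

10454 km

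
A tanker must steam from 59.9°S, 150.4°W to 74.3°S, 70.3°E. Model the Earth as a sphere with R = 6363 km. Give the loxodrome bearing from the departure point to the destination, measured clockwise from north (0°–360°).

Δψ = ln[tan(π/4+φ₂/2)/tan(π/4+φ₁/2)] = -0.6680
Δλ = -2.4312 rad (taken the short way round)
course = atan2(Δλ, Δψ) = 254.64°

254.6°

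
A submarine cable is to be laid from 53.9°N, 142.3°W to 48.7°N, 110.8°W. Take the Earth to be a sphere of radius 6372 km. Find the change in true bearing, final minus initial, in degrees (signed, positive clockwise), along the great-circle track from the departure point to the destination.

+24.9°

Initial bearing θ₁ = atan2(sin Δλ cos φ₂, cos φ₁ sin φ₂ − sin φ₁ cos φ₂ cos Δλ) = 92.00°
Final bearing θ₂ = (initial bearing from the destination back to the start) + 180° = 116.85°
Δθ = θ₂ − θ₁ = +24.9°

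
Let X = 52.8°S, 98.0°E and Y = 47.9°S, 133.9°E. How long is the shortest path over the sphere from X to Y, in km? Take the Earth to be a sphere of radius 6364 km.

2573 km

cos σ = sin φ₁ sin φ₂ + cos φ₁ cos φ₂ cos Δλ
      = sin(-52.80°)sin(-47.90°) + cos(-52.80°)cos(-47.90°)cos(35.90°) = 0.9193
σ = 23.169° → d = Rσ = 6364·0.40438 = 2573 km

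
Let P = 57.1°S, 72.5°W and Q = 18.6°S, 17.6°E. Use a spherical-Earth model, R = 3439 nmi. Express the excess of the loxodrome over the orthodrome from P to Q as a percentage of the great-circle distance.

4.9%

Great circle: σ = 1.3006 rad → d_gc = Rσ = 4472.8 nmi
Rhumb: Δφ = +0.6720, Δλ = +1.5725, Δψ = +0.8894, q = Δφ/Δψ = 0.7555 → d_rh = R√(Δφ²+q²Δλ²) = 4694.0 nmi
Excess = (4694.0 − 4472.8) / 4472.8 = 221.2 / 4472.8 = 4.945% ≈ 4.9%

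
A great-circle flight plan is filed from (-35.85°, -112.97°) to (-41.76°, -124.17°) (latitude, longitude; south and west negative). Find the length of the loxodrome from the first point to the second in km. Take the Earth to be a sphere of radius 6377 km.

1172 km

Δψ = ln[tan(π/4+φ₂/2)/tan(π/4+φ₁/2)] = -0.1325;  Δφ = -0.1031 rad,  Δλ = -0.1955 rad
q = Δφ/Δψ = 0.7785
d = R·√(Δφ² + q²Δλ²) = 6377·0.18384 = 1172 km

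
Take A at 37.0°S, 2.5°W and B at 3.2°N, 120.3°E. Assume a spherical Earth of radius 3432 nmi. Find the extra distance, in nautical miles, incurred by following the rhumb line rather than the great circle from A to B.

Great circle: cos σ = sin φ₁ sin φ₂ + cos φ₁ cos φ₂ cos Δλ,  σ = 2.0550 rad → d_gc = 7052.9 nmi
Rhumb line: Δψ = +0.7519, q = Δφ/Δψ = 0.9332, d_rh = R√(Δφ²+q²Δλ²) = 7274.2 nmi
Excess = 7274.2 − 7052.9 = 221.3 ≈ 221 nmi

221 nmi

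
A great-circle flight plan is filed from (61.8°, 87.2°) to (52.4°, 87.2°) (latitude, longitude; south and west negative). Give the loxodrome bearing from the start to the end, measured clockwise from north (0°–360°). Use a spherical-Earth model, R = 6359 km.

180.0°

Δψ = ln[tan(π/4+φ₂/2)/tan(π/4+φ₁/2)] = -0.3040
Δλ = +0.0000 rad (taken the short way round)
course = atan2(Δλ, Δψ) = 180.00°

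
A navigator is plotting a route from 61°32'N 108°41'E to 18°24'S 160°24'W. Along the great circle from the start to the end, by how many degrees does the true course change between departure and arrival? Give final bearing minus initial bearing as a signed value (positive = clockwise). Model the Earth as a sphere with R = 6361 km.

+52.0°

Initial bearing θ₁ = atan2(sin Δλ cos φ₂, cos φ₁ sin φ₂ − sin φ₁ cos φ₂ cos Δλ) = 98.22°
Final bearing θ₂ = (initial bearing from the destination back to the start) + 180° = 150.19°
Δθ = θ₂ − θ₁ = +52.0°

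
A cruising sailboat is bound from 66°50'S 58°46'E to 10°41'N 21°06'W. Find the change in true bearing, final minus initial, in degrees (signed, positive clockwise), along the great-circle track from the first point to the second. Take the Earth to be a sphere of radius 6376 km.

Initial bearing θ₁ = atan2(sin Δλ cos φ₂, cos φ₁ sin φ₂ − sin φ₁ cos φ₂ cos Δλ) = 283.48°
Final bearing θ₂ = (initial bearing from the destination back to the start) + 180° = 337.09°
Δθ = θ₂ − θ₁ = +53.6°

+53.6°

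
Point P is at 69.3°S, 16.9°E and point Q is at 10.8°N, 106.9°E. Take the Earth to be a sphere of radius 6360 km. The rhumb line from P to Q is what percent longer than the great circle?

4.1%

Great circle: σ = 1.7470 rad → d_gc = Rσ = 11110.9 km
Rhumb: Δφ = +1.3980, Δλ = +1.5708, Δψ = +1.8899, q = Δφ/Δψ = 0.7397 → d_rh = R√(Δφ²+q²Δλ²) = 11561.5 km
Excess = (11561.5 − 11110.9) / 11110.9 = 450.6 / 11110.9 = 4.06% ≈ 4.1%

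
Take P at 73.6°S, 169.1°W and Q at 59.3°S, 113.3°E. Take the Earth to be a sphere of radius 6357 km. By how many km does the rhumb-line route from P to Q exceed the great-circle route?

Great circle: cos σ = sin φ₁ sin φ₂ + cos φ₁ cos φ₂ cos Δλ,  σ = 0.5437 rad → d_gc = 3456.0 km
Rhumb line: Δψ = +0.6445, q = Δφ/Δψ = 0.3873, d_rh = R√(Δφ²+q²Δλ²) = 3692.6 km
Excess = 3692.6 − 3456.0 = 236.6 ≈ 237 km

237 km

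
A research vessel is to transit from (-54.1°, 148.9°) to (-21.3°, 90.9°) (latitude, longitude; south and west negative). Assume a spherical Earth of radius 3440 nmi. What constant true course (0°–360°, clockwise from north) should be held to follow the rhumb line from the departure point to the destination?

306.4°

Meridional parts: M(φ₁)=-1.1272, M(φ₂)=-0.3806 → ΔM = +0.7465;  Δλ = -1.0123 rad
tan C = Δλ / ΔM = -1.3560 → C = 306.41°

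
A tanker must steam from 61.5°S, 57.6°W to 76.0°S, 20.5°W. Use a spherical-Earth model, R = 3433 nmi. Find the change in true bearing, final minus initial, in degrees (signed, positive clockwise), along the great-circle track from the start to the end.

-35.0°

At departure: θ₁ = atan2(sin Δλ cos φ₂, cos φ₁ sin φ₂ − sin φ₁ cos φ₂ cos Δλ) = 153.56°
At arrival: θ₂ = atan2(sin Δλ cos φ₁, −cos φ₂ sin φ₁ + sin φ₂ cos φ₁ cos Δλ) = 118.56°
Δθ = θ₂ − θ₁ = -35.0°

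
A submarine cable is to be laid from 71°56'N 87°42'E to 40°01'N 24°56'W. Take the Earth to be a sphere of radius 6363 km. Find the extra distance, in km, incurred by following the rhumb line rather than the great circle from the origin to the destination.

868 km

Great circle: cos σ = sin φ₁ sin φ₂ + cos φ₁ cos φ₂ cos Δλ,  σ = 1.0241 rad → d_gc = 6516.1 km
Rhumb line: Δψ = -1.0757, q = Δφ/Δψ = 0.5179, d_rh = R√(Δφ²+q²Δλ²) = 7384.0 km
Excess = 7384.0 − 6516.1 = 867.9 ≈ 868 km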